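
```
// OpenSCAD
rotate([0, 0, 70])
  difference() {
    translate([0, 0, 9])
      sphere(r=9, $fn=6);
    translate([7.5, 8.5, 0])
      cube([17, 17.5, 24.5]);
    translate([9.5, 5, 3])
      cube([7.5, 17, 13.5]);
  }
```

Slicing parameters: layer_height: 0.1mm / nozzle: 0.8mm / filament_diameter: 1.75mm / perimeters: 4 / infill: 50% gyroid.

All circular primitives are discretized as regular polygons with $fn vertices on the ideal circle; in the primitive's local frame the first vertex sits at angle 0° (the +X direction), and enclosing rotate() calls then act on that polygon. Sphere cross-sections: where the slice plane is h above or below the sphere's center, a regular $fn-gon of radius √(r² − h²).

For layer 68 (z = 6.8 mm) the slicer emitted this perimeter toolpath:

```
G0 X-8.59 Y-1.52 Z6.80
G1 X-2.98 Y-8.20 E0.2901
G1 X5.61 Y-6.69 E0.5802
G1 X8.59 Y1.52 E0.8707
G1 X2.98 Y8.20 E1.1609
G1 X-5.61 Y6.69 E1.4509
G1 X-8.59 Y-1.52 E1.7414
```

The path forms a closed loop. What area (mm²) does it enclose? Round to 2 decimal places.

Apply the shoelace formula to the sequence of (X, Y) vertices; enclosed area = 197.84 mm².

197.84 mm²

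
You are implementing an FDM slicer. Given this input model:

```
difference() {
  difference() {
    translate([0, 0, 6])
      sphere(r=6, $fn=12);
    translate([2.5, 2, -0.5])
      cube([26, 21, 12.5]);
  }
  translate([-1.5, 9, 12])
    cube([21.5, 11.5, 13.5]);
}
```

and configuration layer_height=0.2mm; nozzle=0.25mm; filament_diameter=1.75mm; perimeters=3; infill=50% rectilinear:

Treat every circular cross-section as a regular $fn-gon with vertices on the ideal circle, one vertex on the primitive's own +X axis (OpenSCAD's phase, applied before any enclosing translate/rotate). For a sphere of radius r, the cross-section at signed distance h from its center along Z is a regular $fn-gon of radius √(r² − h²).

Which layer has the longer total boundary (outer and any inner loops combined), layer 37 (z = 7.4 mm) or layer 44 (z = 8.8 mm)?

layer 37 (z = 7.4 mm)

Layer 37 (z = 7.4): the r=6 sphere contributes a regular 12-gon of circumradius √(6²−1.4²) = 5.834 (perimeter = 2·12·5.834·sin(180°/12) = 36.24 mm); the 26×21 cube at (2.5, 2) contributes its full rectangle (perimeter 94.00 mm); Taking the first minus the rest: starting from the r=6 sphere, the 26×21 cube at (2.5, 2) partially overlaps it — only the 5.65 mm² overlap (of its 546.00 mm²) is removed, clipping the outline — boundary = 37.80 mm; the cube at (-1.5, 9) is absent (z outside [12, 25.5]); After the difference (first − rest): none of the subtracted shapes is present at this height, so that combined region is unchanged — boundary = 37.80 mm. So its perimeter = 37.80 mm. Layer 44 (z = 8.8): the r=6 sphere slices to a regular 12-gon of circumradius 5.307 (√(r²−h²) with h=2.8 from center) (perimeter = 2·12·5.307·sin(180°/12) = 32.96 mm); the cube at (2.5, 2) (footprint 26×21) is included at this height (perimeter 94.00 mm); After the difference (first − rest): starting from the r=6 sphere, the 26×21 cube at (2.5, 2) partially overlaps it — only the 3.61 mm² overlap (of its 546.00 mm²) is removed, clipping the outline — boundary = 34.29 mm; the cube at (-1.5, 9) does not reach this height (z outside [12, 25.5]); After the difference (first − rest): none of the subtracted shapes is present at this height, so the result so far is unchanged — boundary = 34.29 mm. So its perimeter = 34.29 mm. Layer 37 is larger (37.80 vs 34.29 mm).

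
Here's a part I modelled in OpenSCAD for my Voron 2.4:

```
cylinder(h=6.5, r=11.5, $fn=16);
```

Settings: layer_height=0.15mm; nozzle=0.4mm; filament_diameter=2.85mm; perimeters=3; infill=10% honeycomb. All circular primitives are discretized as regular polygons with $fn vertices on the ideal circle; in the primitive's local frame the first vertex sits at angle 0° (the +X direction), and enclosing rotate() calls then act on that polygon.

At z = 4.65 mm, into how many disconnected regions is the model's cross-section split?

1

At z = 4.65 mm: the cylinder: section is a regular 16-gon, circumradius r=11.5. The result has 1 disconnected region.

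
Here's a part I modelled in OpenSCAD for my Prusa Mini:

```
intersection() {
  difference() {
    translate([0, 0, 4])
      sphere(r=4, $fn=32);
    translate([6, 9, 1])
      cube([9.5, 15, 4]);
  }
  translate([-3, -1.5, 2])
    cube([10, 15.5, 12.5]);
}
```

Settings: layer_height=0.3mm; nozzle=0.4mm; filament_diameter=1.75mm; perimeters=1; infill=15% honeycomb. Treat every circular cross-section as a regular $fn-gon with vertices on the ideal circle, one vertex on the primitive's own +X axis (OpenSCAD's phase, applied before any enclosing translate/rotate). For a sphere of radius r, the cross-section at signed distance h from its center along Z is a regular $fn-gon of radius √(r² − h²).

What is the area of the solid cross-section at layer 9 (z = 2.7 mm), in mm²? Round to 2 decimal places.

31.14 mm²

At z = 2.7 mm: the r=4 sphere slices to a regular 32-gon of circumradius 3.783 (√(r²−h²) with h=1.3 from center) (area = (32/2)·3.783²·sin(360°/32) = 44.67 mm²); the 9.5×15 cube at (6, 9) contributes its full rectangle (area 142.50 mm²); Taking the first minus the rest: starting from the r=4 sphere (44.67 mm²), the 9.5×15 cube at (6, 9) misses the remaining region (no effect) — area = 44.67 mm²; the cube at (-3, -1.5) (footprint 10×15.5) is included at this height (area 155.00 mm²); After intersecting: the 10×15.5 cube at (-3, -1.5) partially overlaps the result so far; clipping to the common part keeps 31.14 mm² — area = 31.14 mm². Overall, the cross-section is a single solid region. Net area = 31.14 mm².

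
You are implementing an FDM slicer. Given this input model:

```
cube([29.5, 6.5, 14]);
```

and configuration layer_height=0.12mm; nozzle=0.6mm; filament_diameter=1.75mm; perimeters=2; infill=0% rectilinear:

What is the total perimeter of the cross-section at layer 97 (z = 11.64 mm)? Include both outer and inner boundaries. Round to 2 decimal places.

72.00 mm

At z = 11.64 mm: the cube (footprint 29.5×6.5) is included at this height (perimeter 72.00 mm). Overall, the cross-section is a single solid region. Total boundary length (outer) = 72.00 mm.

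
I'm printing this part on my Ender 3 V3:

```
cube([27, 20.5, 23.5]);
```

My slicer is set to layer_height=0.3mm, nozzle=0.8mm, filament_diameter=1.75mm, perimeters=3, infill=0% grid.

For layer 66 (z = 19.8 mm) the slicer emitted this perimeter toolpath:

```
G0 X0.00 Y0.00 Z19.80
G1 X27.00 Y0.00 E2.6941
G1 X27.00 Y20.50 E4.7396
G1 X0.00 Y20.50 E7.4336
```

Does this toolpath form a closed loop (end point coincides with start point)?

Start point (G0): (0.00, 0.00). End point (last G1): the path does not return to the start — open.

no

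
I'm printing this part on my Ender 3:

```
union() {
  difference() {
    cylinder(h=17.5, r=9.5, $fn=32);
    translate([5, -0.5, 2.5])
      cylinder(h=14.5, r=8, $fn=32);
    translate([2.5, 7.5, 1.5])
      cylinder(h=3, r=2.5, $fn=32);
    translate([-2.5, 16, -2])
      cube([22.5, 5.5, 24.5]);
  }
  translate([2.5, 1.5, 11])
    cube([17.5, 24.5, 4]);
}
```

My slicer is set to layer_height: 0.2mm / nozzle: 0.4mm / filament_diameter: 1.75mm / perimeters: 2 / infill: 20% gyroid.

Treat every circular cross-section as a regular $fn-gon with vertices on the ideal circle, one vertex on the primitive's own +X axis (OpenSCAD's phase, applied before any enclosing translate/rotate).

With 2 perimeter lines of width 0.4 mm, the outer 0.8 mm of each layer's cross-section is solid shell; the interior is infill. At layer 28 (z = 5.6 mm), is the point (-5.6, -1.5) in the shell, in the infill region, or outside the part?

At z = 5.6 mm: the r=9.5 cylinder contributes a regular 32-gon of circumradius 9.5; the r=8 cylinder at (5, -0.5) gives a regular 32-gon of circumradius 8 (constant along its height); the cylinder at (2.5, 7.5) is not intersected at this z (z outside [1.5, 4.5]); the cube at (-2.5, 16) is present — its section is the full 22.5×5.5 rectangle; After the difference (first − rest): starting from the r=9.5 cylinder, the r=8 cylinder at (5, -0.5) partially overlaps it — only the 150.24 mm² overlap (of its 199.77 mm²) is removed, clipping the outline; the 22.5×5.5 cube at (-2.5, 16) misses the remaining region (no effect) — 1 connected region; the cube at (2.5, 1.5) is absent (z outside [11, 15]); Taking the union: only the result so far is present, so the union is just that shape — 1 connected region. Overall, the cross-section is a single solid region. The nearest boundary edge runs (-3.00, -0.50)→(-2.85, -2.06); distance from the point to it = 2.69 mm. The point is inside the cross-section and 2.69 mm from the nearest boundary — more than the 0.8 mm shell width (2 × 0.4), so it's in the infill interior.

infill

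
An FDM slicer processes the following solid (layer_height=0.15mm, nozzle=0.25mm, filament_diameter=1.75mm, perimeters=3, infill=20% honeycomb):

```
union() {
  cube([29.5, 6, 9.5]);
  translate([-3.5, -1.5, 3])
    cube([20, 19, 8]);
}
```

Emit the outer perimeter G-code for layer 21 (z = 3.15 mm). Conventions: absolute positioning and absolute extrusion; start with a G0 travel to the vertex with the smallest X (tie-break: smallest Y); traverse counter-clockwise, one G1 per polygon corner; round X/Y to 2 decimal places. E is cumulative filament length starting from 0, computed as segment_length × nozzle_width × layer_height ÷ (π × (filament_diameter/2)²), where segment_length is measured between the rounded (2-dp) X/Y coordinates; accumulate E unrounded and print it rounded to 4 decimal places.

G0 X-3.50 Y-1.50 Z3.15
G1 X16.50 Y-1.50 E0.3118
G1 X16.50 Y0.00 E0.3352
G1 X29.50 Y0.00 E0.5379
G1 X29.50 Y6.00 E0.6314
G1 X16.50 Y6.00 E0.8341
G1 X16.50 Y17.50 E1.0134
G1 X-3.50 Y17.50 E1.3252
G1 X-3.50 Y-1.50 E1.6214

At z = 3.15 mm: the cube is present — its section is the full 29.5×6 rectangle; the cube at (-3.5, -1.5) (footprint 20×19) is included at this height; Taking the union: the regions partially overlap (shared area 99.00 mm²), so overlapping operands fuse into one piece — 1 connected region. The outline is a single polygon with 8 vertices. Extrusion per mm of travel: 0.25 × 0.15 / (π × 0.875²) = 0.015591. Accumulating E over each segment gives final E = 1.6214.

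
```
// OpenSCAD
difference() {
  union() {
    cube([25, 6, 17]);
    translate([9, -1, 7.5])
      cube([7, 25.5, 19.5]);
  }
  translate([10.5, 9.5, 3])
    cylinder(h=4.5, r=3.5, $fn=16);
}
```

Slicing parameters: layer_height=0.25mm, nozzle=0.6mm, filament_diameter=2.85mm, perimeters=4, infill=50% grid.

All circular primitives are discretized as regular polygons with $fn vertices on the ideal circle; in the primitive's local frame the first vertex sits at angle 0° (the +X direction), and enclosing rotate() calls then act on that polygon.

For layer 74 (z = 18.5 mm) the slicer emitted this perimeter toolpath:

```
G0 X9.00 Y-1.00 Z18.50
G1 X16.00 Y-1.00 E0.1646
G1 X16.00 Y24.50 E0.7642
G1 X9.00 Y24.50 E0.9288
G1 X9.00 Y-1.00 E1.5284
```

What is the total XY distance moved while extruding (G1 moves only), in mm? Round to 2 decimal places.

65.00 mm

Sum the Euclidean lengths of each G1 segment: total = 65.00 mm.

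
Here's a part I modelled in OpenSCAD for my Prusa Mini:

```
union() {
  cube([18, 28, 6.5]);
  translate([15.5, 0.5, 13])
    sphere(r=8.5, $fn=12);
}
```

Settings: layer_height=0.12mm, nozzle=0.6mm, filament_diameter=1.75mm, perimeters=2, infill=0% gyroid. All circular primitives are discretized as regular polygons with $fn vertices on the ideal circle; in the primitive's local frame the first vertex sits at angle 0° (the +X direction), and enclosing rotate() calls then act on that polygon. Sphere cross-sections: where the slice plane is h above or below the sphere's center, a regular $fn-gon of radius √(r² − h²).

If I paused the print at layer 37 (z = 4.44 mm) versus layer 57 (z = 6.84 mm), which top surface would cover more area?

Layer 37 (z = 4.44): the 18×28 cube contributes its full rectangle (area 504.00 mm²); the sphere at (15.5, 0.5) does not reach this height (|z−center|=8.560 > r=8.5); Merging all regions: only the 18×28 cube is present, so the union is just that shape — area = 504.00 mm². So its area = 504.00 mm². Layer 57 (z = 6.84): the cube is not intersected at this z (z outside [0, 6.5]); the r=8.5 sphere at (15.5, 0.5) contributes a regular 12-gon of circumradius √(8.5²−6.16²) = 5.857 (area = (12/2)·5.857²·sin(360°/12) = 102.91 mm²); Combining (union): only the r=8.5 sphere at (15.5, 0.5) is present, so the union is just that shape — area = 102.91 mm². So its area = 102.91 mm². Layer 37 is larger (504.00 vs 102.91 mm²).

layer 37 (z = 4.44 mm)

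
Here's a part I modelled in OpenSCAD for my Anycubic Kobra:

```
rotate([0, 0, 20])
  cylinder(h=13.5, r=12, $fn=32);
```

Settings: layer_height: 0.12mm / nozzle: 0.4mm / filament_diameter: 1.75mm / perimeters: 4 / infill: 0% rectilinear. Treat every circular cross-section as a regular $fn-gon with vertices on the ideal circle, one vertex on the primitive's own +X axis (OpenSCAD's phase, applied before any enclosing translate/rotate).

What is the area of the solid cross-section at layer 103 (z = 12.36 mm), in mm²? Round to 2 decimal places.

At z = 12.36 mm: the r=12 cylinder gives a regular 32-gon of circumradius 12 (constant along its height) (area = (32/2)·12.000²·sin(360°/32) = 449.49 mm²); (whole slice rotated 20° about Z — lengths, areas and connectivity unchanged). Overall, the cross-section is a single solid region. Net area = 449.49 mm².

449.49 mm²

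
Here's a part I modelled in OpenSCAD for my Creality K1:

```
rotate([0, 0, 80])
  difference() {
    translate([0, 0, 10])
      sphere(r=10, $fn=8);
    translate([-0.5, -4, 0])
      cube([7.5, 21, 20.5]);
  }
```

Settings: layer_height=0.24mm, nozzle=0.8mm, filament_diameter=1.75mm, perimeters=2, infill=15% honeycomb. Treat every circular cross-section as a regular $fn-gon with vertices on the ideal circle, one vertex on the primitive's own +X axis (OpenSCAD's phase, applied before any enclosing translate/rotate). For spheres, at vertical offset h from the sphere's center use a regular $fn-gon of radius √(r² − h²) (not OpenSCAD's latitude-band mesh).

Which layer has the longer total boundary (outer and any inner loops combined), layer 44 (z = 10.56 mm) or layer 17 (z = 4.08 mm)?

layer 44 (z = 10.56 mm)

Layer 44 (z = 10.56): the sphere: section is a regular 8-gon, circumradius = √(r²−h²) = √(10²−0.56²) = 9.984 (perimeter = 2·8·9.984·sin(180°/8) = 61.13 mm); the cube at (-0.5, -4) (footprint 7.5×21) is included at this height (perimeter 57.00 mm); After the difference (first − rest): starting from the r=10 sphere, the 7.5×21 cube at (-0.5, -4) partially overlaps it — only the 94.68 mm² overlap (of its 157.50 mm²) is removed, clipping the outline — boundary = 85.38 mm; (rotated 80° about Z; rotation is an isometry so areas/perimeters/island counts are preserved). So its perimeter = 85.38 mm. Layer 17 (z = 4.08): the r=10 sphere contributes a regular 8-gon of circumradius √(10²−5.92²) = 8.059 (perimeter = 2·8·8.059·sin(180°/8) = 49.35 mm); the cube at (-0.5, -4) (footprint 7.5×21) is included at this height (perimeter 57.00 mm); After the difference (first − rest): starting from the r=10 sphere, the 7.5×21 cube at (-0.5, -4) partially overlaps it — only the 78.12 mm² overlap (of its 157.50 mm²) is removed, clipping the outline — boundary = 61.55 mm; (rotated 80° about Z; rotation is an isometry so areas/perimeters/island counts are preserved). So its perimeter = 61.55 mm. Layer 44 is larger (85.38 vs 61.55 mm).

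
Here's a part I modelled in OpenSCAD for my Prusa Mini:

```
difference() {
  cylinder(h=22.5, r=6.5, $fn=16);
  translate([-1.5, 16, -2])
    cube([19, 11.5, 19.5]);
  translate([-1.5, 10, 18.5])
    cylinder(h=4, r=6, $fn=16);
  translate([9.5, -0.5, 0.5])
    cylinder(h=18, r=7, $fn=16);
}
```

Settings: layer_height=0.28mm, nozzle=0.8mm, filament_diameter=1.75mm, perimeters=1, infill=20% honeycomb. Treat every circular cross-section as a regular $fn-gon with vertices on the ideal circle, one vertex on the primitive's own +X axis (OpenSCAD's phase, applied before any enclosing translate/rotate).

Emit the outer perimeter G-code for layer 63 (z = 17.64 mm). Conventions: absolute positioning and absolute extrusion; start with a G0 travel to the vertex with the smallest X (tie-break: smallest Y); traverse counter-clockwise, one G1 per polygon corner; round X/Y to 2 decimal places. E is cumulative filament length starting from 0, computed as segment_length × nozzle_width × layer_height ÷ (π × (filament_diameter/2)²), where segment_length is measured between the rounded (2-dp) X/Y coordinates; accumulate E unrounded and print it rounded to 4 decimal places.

At z = 17.64 mm: the cylinder: section is a regular 16-gon, circumradius r=6.5; the cube at (-1.5, 16) is absent (z outside [-2, 17.5]); the cylinder at (-1.5, 10) does not reach this height (z outside [18.5, 22.5]); the cylinder at (9.5, -0.5): section is a regular 16-gon, circumradius r=7; Taking the first minus the rest: starting from the r=6.5 cylinder, the r=7 cylinder at (9.5, -0.5) partially overlaps it — only the 24.47 mm² overlap (of its 150.01 mm²) is removed, clipping the outline — 1 connected region. The outline is a single polygon with 18 vertices. Extrusion per mm of travel: 0.8 × 0.28 / (π × 0.875²) = 0.093128. Accumulating E over each segment gives final E = 3.7623.

G0 X-6.50 Y0.00 Z17.64
G1 X-6.01 Y-2.49 E0.2363
G1 X-4.60 Y-4.60 E0.4727
G1 X-2.49 Y-6.01 E0.7090
G1 X0.00 Y-6.50 E0.9453
G1 X2.49 Y-6.01 E1.1817
G1 X4.17 Y-4.88 E1.3702
G1 X3.03 Y-3.18 E1.5609
G1 X2.50 Y-0.50 E1.8153
G1 X3.03 Y2.18 E2.0697
G1 X4.55 Y4.45 E2.3241
G1 X4.65 Y4.52 E2.3355
G1 X4.60 Y4.60 E2.3443
G1 X2.49 Y6.01 E2.5806
G1 X0.00 Y6.50 E2.8169
G1 X-2.49 Y6.01 E3.0533
G1 X-4.60 Y4.60 E3.2896
G1 X-6.01 Y2.49 E3.5260
G1 X-6.50 Y0.00 E3.7623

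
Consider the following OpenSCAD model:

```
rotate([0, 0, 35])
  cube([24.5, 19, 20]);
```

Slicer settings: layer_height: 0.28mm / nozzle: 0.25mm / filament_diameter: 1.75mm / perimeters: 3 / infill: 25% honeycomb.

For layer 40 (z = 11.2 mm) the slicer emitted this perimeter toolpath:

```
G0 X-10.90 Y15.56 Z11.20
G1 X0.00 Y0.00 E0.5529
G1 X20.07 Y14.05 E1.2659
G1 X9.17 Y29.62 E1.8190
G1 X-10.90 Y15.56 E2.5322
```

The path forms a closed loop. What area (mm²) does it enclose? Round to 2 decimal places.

465.59 mm²

Apply the shoelace formula to the sequence of (X, Y) vertices; enclosed area = 465.59 mm².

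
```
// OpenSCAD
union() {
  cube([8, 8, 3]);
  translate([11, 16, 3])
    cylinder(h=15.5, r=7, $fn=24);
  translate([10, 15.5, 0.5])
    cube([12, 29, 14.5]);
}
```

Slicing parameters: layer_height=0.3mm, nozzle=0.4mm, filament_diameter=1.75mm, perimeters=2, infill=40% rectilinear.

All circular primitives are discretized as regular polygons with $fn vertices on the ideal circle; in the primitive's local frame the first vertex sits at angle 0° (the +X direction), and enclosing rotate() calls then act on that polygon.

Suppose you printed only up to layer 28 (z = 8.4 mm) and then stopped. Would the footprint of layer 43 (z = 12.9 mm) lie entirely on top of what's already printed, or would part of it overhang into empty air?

Compare the two slices. At z = 8.4: the cube does not reach this height (z outside [0, 3]); the r=7 cylinder at (11, 16) gives a regular 24-gon of circumradius 7 (constant along its height) (area = (24/2)·7.000²·sin(360°/24) = 152.19 mm²); the cube at (10, 15.5) is present — its section is the full 12×29 rectangle (area 348.00 mm²); Combining (union): the regions partially overlap — summed areas 500.19 mm² minus the doubly-counted overlap 48.96 mm² gives 451.22 mm² — area = 451.22 mm². At z = 12.9: the cube does not reach this height (z outside [0, 3]); the r=7 cylinder at (11, 16) gives a regular 24-gon of circumradius 7 (constant along its height) (area = (24/2)·7.000²·sin(360°/24) = 152.19 mm²); the cube at (10, 15.5) is present — its section is the full 12×29 rectangle (area 348.00 mm²); Merging all regions: the regions partially overlap — summed areas 500.19 mm² minus the doubly-counted overlap 48.96 mm² gives 451.22 mm² — area = 451.22 mm². Checking containment: the cross-section at z = 12.9 is a subset of the cross-section at z = 8.4.

entirely on top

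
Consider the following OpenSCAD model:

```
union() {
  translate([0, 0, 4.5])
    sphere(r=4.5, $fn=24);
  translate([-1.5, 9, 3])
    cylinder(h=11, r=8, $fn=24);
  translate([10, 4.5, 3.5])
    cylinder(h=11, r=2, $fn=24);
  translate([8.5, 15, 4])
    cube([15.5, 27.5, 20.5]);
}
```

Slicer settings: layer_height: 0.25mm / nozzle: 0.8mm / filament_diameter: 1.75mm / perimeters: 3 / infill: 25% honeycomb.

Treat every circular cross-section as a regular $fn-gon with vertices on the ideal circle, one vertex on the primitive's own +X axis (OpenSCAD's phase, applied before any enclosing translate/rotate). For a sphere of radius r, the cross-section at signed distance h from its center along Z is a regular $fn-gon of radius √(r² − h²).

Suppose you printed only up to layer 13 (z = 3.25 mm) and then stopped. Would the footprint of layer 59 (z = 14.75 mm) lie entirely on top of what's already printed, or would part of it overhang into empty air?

Compare the two slices. At z = 3.25: the r=4.5 sphere contributes a regular 24-gon of circumradius √(4.5²−1.25²) = 4.323 (area = (24/2)·4.323²·sin(360°/24) = 58.04 mm²); the r=8 cylinder at (-1.5, 9) gives a regular 24-gon of circumradius 8 (constant along its height) (area = (24/2)·8.000²·sin(360°/24) = 198.77 mm²); the cylinder at (10, 4.5) is not intersected at this z (z outside [3.5, 14.5]); the cube at (8.5, 15) is absent (z outside [4, 24.5]); Taking the union: the regions partially overlap — summed areas 256.81 mm² minus the doubly-counted overlap 16.41 mm² gives 240.40 mm² — area = 240.40 mm². At z = 14.75: the sphere does not reach this height (|z−center|=10.250 > r=4.5); the cylinder at (-1.5, 9) is absent (z outside [3, 14]); the cylinder at (10, 4.5) is not intersected at this z (z outside [3.5, 14.5]); the cube at (8.5, 15) is present — its section is the full 15.5×27.5 rectangle (area 426.25 mm²); Combining (union): only the 15.5×27.5 cube at (8.5, 15) is present, so the union is just that shape — area = 426.25 mm². Checking containment: at z = 14.75 the cross-section extends beyond the z = 3.25 cross-section by about 426.25 mm².

part overhangs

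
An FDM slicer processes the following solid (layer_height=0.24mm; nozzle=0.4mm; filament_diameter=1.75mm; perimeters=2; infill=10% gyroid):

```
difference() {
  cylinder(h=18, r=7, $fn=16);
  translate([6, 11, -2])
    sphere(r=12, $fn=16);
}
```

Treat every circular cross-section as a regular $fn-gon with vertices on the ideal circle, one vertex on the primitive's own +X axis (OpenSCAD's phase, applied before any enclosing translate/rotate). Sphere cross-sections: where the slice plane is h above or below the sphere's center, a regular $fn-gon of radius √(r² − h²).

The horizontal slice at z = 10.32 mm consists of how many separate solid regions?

1

At z = 10.32 mm: the r=7 cylinder contributes a regular 16-gon of circumradius 7; the sphere at (6, 11) is absent (|z−center|=12.320 > r=12); Taking the first minus the rest: none of the subtracted shapes is present at this height, so the r=7 cylinder is unchanged — 1 connected region. The result has 1 disconnected region.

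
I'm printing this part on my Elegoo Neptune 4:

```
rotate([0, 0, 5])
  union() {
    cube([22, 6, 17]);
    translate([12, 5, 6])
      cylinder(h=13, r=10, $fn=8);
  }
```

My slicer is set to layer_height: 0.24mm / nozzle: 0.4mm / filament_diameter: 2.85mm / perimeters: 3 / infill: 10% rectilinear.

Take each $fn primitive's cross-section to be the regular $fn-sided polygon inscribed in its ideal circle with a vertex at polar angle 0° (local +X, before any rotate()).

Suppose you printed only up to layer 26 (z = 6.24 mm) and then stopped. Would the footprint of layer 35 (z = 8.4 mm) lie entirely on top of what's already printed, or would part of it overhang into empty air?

entirely on top

Compare the two slices. At z = 6.24: the cube (footprint 22×6) is included at this height (area 132.00 mm²); the r=10 cylinder at (12, 5) contributes a regular 8-gon of circumradius 10 (area = (8/2)·10.000²·sin(360°/8) = 282.84 mm²); Taking the union: the regions partially overlap — summed areas 414.84 mm² minus the doubly-counted overlap 109.23 mm² gives 305.61 mm² — area = 305.61 mm²; (whole slice rotated 5° about Z — lengths, areas and connectivity unchanged). At z = 8.4: the cube (footprint 22×6) is included at this height (area 132.00 mm²); the r=10 cylinder at (12, 5) gives a regular 8-gon of circumradius 10 (constant along its height) (area = (8/2)·10.000²·sin(360°/8) = 282.84 mm²); Taking the union: the regions partially overlap — summed areas 414.84 mm² minus the doubly-counted overlap 109.23 mm² gives 305.61 mm² — area = 305.61 mm²; (whole slice rotated 5° about Z — lengths, areas and connectivity unchanged). Checking containment: the cross-section at z = 8.4 is a subset of the cross-section at z = 6.24.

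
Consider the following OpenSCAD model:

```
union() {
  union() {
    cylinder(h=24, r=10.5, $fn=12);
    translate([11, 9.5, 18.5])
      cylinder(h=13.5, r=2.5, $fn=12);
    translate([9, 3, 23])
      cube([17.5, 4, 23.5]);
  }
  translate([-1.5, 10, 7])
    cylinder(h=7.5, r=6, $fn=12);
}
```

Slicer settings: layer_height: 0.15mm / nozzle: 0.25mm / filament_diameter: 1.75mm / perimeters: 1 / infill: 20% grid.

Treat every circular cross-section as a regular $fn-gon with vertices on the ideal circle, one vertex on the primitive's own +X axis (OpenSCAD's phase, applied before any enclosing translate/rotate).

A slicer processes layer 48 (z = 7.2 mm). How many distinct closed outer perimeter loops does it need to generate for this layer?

1

At z = 7.2 mm: the r=10.5 cylinder contributes a regular 12-gon of circumradius 10.5; the cylinder at (11, 9.5) is absent (z outside [18.5, 32]); the cube at (9, 3) is absent (z outside [23, 46.5]); Taking the union: only the r=10.5 cylinder is present, so the union is just that shape — 1 connected region; the cylinder at (-1.5, 10): section is a regular 12-gon, circumradius r=6; Taking the union: the regions partially overlap (shared area 49.01 mm²), so overlapping operands fuse into one piece — 1 connected region. The result has 1 disconnected region.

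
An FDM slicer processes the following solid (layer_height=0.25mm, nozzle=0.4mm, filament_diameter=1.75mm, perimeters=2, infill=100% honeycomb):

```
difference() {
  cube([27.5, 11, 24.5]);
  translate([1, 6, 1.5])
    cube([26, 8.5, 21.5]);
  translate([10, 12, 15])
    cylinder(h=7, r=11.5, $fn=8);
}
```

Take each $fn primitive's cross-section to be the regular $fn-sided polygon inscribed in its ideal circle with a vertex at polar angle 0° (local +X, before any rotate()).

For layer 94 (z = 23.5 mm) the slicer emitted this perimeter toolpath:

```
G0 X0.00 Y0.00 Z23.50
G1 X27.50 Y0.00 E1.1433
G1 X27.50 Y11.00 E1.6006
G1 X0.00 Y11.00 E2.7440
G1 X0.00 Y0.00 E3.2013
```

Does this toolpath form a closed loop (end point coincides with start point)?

yes

Start point (G0): (0.00, 0.00). End point (last G1): the path returns to the start — closed.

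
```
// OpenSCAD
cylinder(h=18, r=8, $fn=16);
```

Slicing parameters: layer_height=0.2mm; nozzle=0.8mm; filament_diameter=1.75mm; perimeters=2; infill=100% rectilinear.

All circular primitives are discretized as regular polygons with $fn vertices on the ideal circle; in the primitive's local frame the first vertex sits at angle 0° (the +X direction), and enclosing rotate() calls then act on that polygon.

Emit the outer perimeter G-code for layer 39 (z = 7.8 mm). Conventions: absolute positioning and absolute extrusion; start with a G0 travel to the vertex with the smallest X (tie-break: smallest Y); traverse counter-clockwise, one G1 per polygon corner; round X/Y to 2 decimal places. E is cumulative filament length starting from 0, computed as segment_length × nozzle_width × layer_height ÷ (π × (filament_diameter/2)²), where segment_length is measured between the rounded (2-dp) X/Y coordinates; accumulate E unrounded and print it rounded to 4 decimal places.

G0 X-8.00 Y0.00 Z7.80
G1 X-7.39 Y-3.06 E0.2076
G1 X-5.66 Y-5.66 E0.4153
G1 X-3.06 Y-7.39 E0.6230
G1 X0.00 Y-8.00 E0.8306
G1 X3.06 Y-7.39 E1.0382
G1 X5.66 Y-5.66 E1.2459
G1 X7.39 Y-3.06 E1.4536
G1 X8.00 Y0.00 E1.6612
G1 X7.39 Y3.06 E1.8687
G1 X5.66 Y5.66 E2.0765
G1 X3.06 Y7.39 E2.2842
G1 X0.00 Y8.00 E2.4918
G1 X-3.06 Y7.39 E2.6993
G1 X-5.66 Y5.66 E2.9071
G1 X-7.39 Y3.06 E3.1148
G1 X-8.00 Y0.00 E3.3224

At z = 7.8 mm: the r=8 cylinder gives a regular 16-gon of circumradius 8 (constant along its height). The outline is a single polygon with 16 vertices. Extrusion per mm of travel: 0.8 × 0.2 / (π × 0.875²) = 0.066520. Accumulating E over each segment gives final E = 3.3224.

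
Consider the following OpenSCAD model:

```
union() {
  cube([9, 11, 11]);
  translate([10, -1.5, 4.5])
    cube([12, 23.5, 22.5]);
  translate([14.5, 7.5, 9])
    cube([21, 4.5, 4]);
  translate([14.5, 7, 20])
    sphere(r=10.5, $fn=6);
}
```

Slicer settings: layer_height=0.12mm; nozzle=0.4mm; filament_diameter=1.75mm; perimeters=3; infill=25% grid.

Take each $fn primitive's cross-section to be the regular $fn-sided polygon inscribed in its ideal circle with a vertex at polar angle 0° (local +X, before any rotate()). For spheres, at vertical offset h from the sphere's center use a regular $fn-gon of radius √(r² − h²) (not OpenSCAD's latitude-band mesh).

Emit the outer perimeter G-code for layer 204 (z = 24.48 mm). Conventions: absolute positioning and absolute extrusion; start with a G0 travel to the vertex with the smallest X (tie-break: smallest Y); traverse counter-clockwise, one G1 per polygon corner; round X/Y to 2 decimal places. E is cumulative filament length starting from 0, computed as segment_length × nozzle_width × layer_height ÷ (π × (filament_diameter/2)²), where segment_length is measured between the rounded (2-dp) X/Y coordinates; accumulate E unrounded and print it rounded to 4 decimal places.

G0 X5.00 Y7.00 Z24.48
G1 X9.75 Y-1.22 E0.1895
G1 X10.00 Y-1.22 E0.1944
G1 X10.00 Y-1.50 E0.2000
G1 X22.00 Y-1.50 E0.4395
G1 X22.00 Y3.54 E0.5401
G1 X24.00 Y7.00 E0.6198
G1 X22.00 Y10.46 E0.6996
G1 X22.00 Y22.00 E0.9299
G1 X10.00 Y22.00 E1.1694
G1 X10.00 Y15.22 E1.3047
G1 X9.75 Y15.22 E1.3097
G1 X5.00 Y7.00 E1.4991

At z = 24.48 mm: the cube does not reach this height (z outside [0, 11]); the cube at (10, -1.5) is present — its section is the full 12×23.5 rectangle; the cube at (14.5, 7.5) is not intersected at this z (z outside [9, 13]); the r=10.5 sphere at (14.5, 7) slices to a regular 6-gon of circumradius 9.496 (√(r²−h²) with h=4.48 from center); Combining (union): the regions partially overlap (shared area 184.26 mm²), so overlapping operands fuse into one piece — 1 connected region. The outline is a single polygon with 12 vertices. Extrusion per mm of travel: 0.4 × 0.12 / (π × 0.875²) = 0.019956. Accumulating E over each segment gives final E = 1.4991.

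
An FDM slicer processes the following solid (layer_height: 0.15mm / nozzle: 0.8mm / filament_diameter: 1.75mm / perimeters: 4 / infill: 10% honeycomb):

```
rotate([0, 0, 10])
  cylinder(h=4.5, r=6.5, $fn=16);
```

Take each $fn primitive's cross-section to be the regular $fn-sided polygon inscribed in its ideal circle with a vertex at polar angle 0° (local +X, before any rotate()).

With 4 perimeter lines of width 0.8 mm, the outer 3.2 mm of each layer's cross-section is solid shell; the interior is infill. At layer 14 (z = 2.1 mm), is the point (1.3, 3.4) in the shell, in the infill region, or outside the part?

At z = 2.1 mm: the cylinder: section is a regular 16-gon, circumradius r=6.5; (whole slice rotated 10° about Z — lengths, areas and connectivity unchanged). Overall, the cross-section is a single solid region. Undo the 10° rotation: the query point maps to (1.871, 3.123) in the un-rotated model frame. The nearest boundary edge runs (4.60, 4.60)→(2.49, 6.01); distance from the point to it = 2.74 mm. The point is inside the cross-section, 2.74 mm from the nearest boundary — within the 3.2 mm shell band (4 × 0.8).

shell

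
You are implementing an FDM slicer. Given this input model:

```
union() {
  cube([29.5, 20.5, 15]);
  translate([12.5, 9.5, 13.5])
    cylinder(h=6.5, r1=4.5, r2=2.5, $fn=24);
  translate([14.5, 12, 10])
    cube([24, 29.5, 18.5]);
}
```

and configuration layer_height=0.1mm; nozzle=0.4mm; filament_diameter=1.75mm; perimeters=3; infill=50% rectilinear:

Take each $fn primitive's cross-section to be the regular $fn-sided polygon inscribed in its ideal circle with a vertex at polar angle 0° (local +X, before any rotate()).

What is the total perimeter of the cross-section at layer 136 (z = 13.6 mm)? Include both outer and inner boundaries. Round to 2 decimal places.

160.00 mm

At z = 13.6 mm: the 29.5×20.5 cube contributes its full rectangle (perimeter 100.00 mm); the cone at (12.5, 9.5) (r1=4.5→r2=2.5) has section circumradius 4.469 here — a regular 24-gon (perimeter = 2·24·4.469·sin(180°/24) = 28.00 mm); the cube at (14.5, 12) is present — its section is the full 24×29.5 rectangle (perimeter 107.00 mm); Merging all regions: the regions partially overlap (shared area 189.54 mm²), so the edge portions inside another operand are dropped and the merged outline is re-measured after clipping — boundary = 160.00 mm. Overall, the cross-section is a single solid region. Total boundary length (outer) = 160.00 mm.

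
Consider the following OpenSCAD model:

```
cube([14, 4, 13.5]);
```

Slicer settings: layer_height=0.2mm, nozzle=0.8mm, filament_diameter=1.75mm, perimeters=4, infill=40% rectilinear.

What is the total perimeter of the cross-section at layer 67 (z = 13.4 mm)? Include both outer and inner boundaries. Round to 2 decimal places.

At z = 13.4 mm: the cube is present — its section is the full 14×4 rectangle (perimeter 36.00 mm). Overall, the cross-section is a single solid region. Total boundary length (outer) = 36.00 mm.

36.00 mm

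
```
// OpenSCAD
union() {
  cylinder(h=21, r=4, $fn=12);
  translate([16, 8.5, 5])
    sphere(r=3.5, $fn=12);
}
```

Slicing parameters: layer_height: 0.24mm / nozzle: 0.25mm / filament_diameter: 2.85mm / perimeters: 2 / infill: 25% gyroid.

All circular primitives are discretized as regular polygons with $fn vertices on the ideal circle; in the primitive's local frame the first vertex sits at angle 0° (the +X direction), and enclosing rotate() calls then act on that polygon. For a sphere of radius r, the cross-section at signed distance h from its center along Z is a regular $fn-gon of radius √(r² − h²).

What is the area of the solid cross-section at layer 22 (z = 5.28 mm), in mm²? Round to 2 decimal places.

At z = 5.28 mm: the r=4 cylinder gives a regular 12-gon of circumradius 4 (constant along its height) (area = (12/2)·4.000²·sin(360°/12) = 48.00 mm²); the r=3.5 sphere at (16, 8.5) slices to a regular 12-gon of circumradius 3.489 (√(r²−h²) with h=0.28 from center) (area = (12/2)·3.489²·sin(360°/12) = 36.51 mm²); Taking the union: the 2 present regions are separate (no shared area or edge), so areas and boundary lengths simply add and each stays a separate island — area = 84.51 mm². Overall, the cross-section has 2 separate islands. Net area = 84.51 mm².

84.51 mm²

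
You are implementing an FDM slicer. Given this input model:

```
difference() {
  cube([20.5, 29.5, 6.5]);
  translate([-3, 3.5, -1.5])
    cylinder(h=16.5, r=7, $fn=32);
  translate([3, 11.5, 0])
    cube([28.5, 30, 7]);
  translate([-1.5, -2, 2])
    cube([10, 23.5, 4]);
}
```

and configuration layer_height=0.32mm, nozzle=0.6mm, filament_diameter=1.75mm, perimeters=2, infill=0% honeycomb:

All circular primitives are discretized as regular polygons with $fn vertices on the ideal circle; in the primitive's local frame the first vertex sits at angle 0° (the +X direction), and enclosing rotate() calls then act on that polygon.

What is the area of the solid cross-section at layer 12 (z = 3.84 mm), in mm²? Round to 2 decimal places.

At z = 3.84 mm: the 20.5×29.5 cube contributes its full rectangle (area 604.75 mm²); the r=7 cylinder at (-3, 3.5) gives a regular 32-gon of circumradius 7 (constant along its height) (area = (32/2)·7.000²·sin(360°/32) = 152.95 mm²); the cube at (3, 11.5) (footprint 28.5×30) is included at this height (area 855.00 mm²); the cube at (-1.5, -2) (footprint 10×23.5) is included at this height (area 235.00 mm²); After the difference (first − rest): starting from the 20.5×29.5 cube (604.75 mm²), the r=7 cylinder at (-3, 3.5) partially overlaps it — only the 30.82 mm² overlap (of its 152.95 mm²) is removed, clipping the outline; the 28.5×30 cube at (3, 11.5) partially overlaps it — only the 315.00 mm² overlap (of its 855.00 mm²) is removed, clipping the outline; the 10×23.5 cube at (-1.5, -2) partially overlaps it — only the 96.93 mm² overlap (of its 235.00 mm²) is removed, clipping the outline — area = 162.00 mm². Overall, the cross-section has 2 separate islands. Net area = 162.00 mm².

162.00 mm²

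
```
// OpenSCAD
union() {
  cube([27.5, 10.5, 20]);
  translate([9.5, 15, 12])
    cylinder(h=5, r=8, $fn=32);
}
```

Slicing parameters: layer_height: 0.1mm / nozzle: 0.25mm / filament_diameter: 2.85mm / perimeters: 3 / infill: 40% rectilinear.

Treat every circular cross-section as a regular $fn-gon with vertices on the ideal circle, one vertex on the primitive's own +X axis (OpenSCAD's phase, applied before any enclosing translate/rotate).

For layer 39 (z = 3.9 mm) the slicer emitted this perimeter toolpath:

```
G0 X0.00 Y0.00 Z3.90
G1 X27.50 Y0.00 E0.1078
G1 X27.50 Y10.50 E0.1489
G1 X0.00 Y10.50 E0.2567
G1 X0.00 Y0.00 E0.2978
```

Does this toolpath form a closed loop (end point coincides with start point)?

yes

Start point (G0): (0.00, 0.00). End point (last G1): the path returns to the start — closed.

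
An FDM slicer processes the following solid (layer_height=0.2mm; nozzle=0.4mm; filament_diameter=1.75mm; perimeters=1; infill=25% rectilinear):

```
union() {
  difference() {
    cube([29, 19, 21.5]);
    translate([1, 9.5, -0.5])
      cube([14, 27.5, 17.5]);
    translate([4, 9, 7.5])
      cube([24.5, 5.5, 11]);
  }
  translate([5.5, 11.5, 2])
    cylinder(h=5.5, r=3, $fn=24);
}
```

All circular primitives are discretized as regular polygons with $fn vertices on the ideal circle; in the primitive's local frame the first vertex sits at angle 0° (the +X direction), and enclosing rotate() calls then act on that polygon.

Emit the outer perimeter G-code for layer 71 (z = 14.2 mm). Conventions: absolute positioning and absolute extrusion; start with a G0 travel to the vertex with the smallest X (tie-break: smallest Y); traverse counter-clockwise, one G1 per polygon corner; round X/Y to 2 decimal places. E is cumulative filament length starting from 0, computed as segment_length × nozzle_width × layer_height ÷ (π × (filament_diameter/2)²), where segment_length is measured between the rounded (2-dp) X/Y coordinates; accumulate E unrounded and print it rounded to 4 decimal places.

G0 X0.00 Y0.00 Z14.20
G1 X29.00 Y0.00 E0.9645
G1 X29.00 Y19.00 E1.5965
G1 X15.00 Y19.00 E2.0621
G1 X15.00 Y14.50 E2.2118
G1 X28.50 Y14.50 E2.6608
G1 X28.50 Y9.00 E2.8437
G1 X4.00 Y9.00 E3.6586
G1 X4.00 Y9.50 E3.6752
G1 X1.00 Y9.50 E3.7750
G1 X1.00 Y19.00 E4.0910
G1 X0.00 Y19.00 E4.1243
G1 X0.00 Y0.00 E4.7562

At z = 14.2 mm: the 29×19 cube contributes its full rectangle; the 14×27.5 cube at (1, 9.5) contributes its full rectangle; the cube at (4, 9) (footprint 24.5×5.5) is included at this height; Taking the first minus the rest: starting from the 29×19 cube, the 14×27.5 cube at (1, 9.5) partially overlaps it — only the 133.00 mm² overlap (of its 385.00 mm²) is removed, clipping the outline; the 24.5×5.5 cube at (4, 9) partially overlaps it — only the 79.75 mm² overlap (of its 134.75 mm²) is removed, clipping the outline — 1 connected region; the cylinder at (5.5, 11.5) does not reach this height (z outside [2, 7.5]); Merging all regions: only the result so far is present, so the union is just that shape — 1 connected region. The outline is a single polygon with 12 vertices. Extrusion per mm of travel: 0.4 × 0.2 / (π × 0.875²) = 0.033260. Accumulating E over each segment gives final E = 4.7562.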